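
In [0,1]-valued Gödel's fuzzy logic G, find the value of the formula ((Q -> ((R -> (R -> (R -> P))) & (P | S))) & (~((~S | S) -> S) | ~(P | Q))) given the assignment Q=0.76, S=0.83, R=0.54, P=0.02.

0.00

(R -> P): 0.54 > 0.02, so result = 0.02
(R -> (R -> P)): 0.54 > 0.02, so result = 0.02
(R -> (R -> (R -> P))): 0.54 > 0.02, so result = 0.02
(P | S) = max(0.02, 0.83) = 0.83
((R -> (R -> (R -> P))) & (P | S)) = min(0.02, 0.83) = 0.02
(Q -> ((R -> (R -> (R -> P))) & (P | S))): 0.76 > 0.02, so result = 0.02
~S: Gödel ¬ of 0.83 = 0 (operand ≠ 0)
(~S | S) = max(0, 0.83) = 0.83
((~S | S) -> S): 0.83 ≤ 0.83, so result = 1
~((~S | S) -> S): Gödel ¬ of 1 = 0 (operand ≠ 0)
(P | Q) = max(0.02, 0.76) = 0.76
~(P | Q): Gödel ¬ of 0.76 = 0 (operand ≠ 0)
(~((~S | S) -> S) | ~(P | Q)) = max(0, 0) = 0
((Q -> ((R -> (R -> (R -> P))) & (P | S))) & (~((~S | S) -> S) | ~(P | Q))) = min(0.02, 0) = 0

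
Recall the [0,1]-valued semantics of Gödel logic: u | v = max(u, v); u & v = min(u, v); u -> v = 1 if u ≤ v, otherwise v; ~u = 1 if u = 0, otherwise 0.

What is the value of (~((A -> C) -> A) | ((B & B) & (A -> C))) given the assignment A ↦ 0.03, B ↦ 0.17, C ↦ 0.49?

(A -> C): 0.03 ≤ 0.49, so result = 1
((A -> C) -> A): 1 > 0.03, so result = 0.03
~((A -> C) -> A): Gödel ¬ of 0.03 = 0 (operand ≠ 0)
(B & B) = min(0.17, 0.17) = 0.17
(A -> C): 0.03 ≤ 0.49, so result = 1
((B & B) & (A -> C)) = min(0.17, 1) = 0.17
(~((A -> C) -> A) | ((B & B) & (A -> C))) = max(0, 0.17) = 0.17

0.17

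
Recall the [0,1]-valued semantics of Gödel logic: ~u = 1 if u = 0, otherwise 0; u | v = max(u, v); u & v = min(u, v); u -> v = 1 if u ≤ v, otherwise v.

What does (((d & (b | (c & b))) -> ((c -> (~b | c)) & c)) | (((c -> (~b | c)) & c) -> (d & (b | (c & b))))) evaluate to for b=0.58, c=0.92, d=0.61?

1.00

(c & b) = min(0.92, 0.58) = 0.58
(b | (c & b)) = max(0.58, 0.58) = 0.58
(d & (b | (c & b))) = min(0.61, 0.58) = 0.58
~b: Gödel ¬ of 0.58 = 0 (operand ≠ 0)
(~b | c) = max(0, 0.92) = 0.92
(c -> (~b | c)): 0.92 ≤ 0.92, so result = 1
((c -> (~b | c)) & c) = min(1, 0.92) = 0.92
((d & (b | (c & b))) -> ((c -> (~b | c)) & c)): 0.58 ≤ 0.92, so result = 1
~b: Gödel ¬ of 0.58 = 0 (operand ≠ 0)
(~b | c) = max(0, 0.92) = 0.92
(c -> (~b | c)): 0.92 ≤ 0.92, so result = 1
((c -> (~b | c)) & c) = min(1, 0.92) = 0.92
(c & b) = min(0.92, 0.58) = 0.58
(b | (c & b)) = max(0.58, 0.58) = 0.58
(d & (b | (c & b))) = min(0.61, 0.58) = 0.58
(((c -> (~b | c)) & c) -> (d & (b | (c & b)))): 0.92 > 0.58, so result = 0.58
(((d & (b | (c & b))) -> ((c -> (~b | c)) & c)) | (((c -> (~b | c)) & c) -> (d & (b | (c & b))))) = max(1, 0.58) = 1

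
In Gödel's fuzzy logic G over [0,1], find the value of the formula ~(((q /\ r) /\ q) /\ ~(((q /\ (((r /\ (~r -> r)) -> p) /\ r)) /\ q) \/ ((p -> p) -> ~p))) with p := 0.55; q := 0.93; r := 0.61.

(q /\ r) = min(0.93, 0.61) = 0.61
((q /\ r) /\ q) = min(0.61, 0.93) = 0.61
~r: Gödel ¬ of 0.61 = 0 (operand ≠ 0)
(~r -> r): 0 ≤ 0.61, so result = 1
(r /\ (~r -> r)) = min(0.61, 1) = 0.61
((r /\ (~r -> r)) -> p): 0.61 > 0.55, so result = 0.55
(((r /\ (~r -> r)) -> p) /\ r) = min(0.55, 0.61) = 0.55
(q /\ (((r /\ (~r -> r)) -> p) /\ r)) = min(0.93, 0.55) = 0.55
((q /\ (((r /\ (~r -> r)) -> p) /\ r)) /\ q) = min(0.55, 0.93) = 0.55
(p -> p): 0.55 ≤ 0.55, so result = 1
~p: Gödel ¬ of 0.55 = 0 (operand ≠ 0)
((p -> p) -> ~p): 1 > 0, so result = 0
(((q /\ (((r /\ (~r -> r)) -> p) /\ r)) /\ q) \/ ((p -> p) -> ~p)) = max(0.55, 0) = 0.55
~(((q /\ (((r /\ (~r -> r)) -> p) /\ r)) /\ q) \/ ((p -> p) -> ~p)): Gödel ¬ of 0.55 = 0 (operand ≠ 0)
(((q /\ r) /\ q) /\ ~(((q /\ (((r /\ (~r -> r)) -> p) /\ r)) /\ q) \/ ((p -> p) -> ~p))) = min(0.61, 0) = 0
~(((q /\ r) /\ q) /\ ~(((q /\ (((r /\ (~r -> r)) -> p) /\ r)) /\ q) \/ ((p -> p) -> ~p))): Gödel ¬ of 0 = 1 (operand is 0)

1.00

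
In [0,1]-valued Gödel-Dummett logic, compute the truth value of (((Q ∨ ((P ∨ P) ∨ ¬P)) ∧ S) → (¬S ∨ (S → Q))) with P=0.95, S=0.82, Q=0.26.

(P ∨ P) = max(0.95, 0.95) = 0.95
¬P: Gödel ¬ of 0.95 = 0 (operand ≠ 0)
((P ∨ P) ∨ ¬P) = max(0.95, 0) = 0.95
(Q ∨ ((P ∨ P) ∨ ¬P)) = max(0.26, 0.95) = 0.95
((Q ∨ ((P ∨ P) ∨ ¬P)) ∧ S) = min(0.95, 0.82) = 0.82
¬S: Gödel ¬ of 0.82 = 0 (operand ≠ 0)
(S → Q): 0.82 > 0.26, so result = 0.26
(¬S ∨ (S → Q)) = max(0, 0.26) = 0.26
(((Q ∨ ((P ∨ P) ∨ ¬P)) ∧ S) → (¬S ∨ (S → Q))): 0.82 > 0.26, so result = 0.26

0.26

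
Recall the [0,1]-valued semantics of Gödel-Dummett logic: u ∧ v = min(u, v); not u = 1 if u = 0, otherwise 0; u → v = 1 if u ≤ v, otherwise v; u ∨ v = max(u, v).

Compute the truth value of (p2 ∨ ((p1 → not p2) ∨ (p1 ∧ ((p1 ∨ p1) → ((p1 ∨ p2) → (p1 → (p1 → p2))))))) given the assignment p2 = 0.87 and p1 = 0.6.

0.87

not p2: Gödel ¬ of 0.87 = 0 (operand ≠ 0)
(p1 → not p2): 0.6 > 0, so result = 0
(p1 ∨ p1) = max(0.6, 0.6) = 0.6
(p1 ∨ p2) = max(0.6, 0.87) = 0.87
(p1 → p2): 0.6 ≤ 0.87, so result = 1
(p1 → (p1 → p2)): 0.6 ≤ 1, so result = 1
((p1 ∨ p2) → (p1 → (p1 → p2))): 0.87 ≤ 1, so result = 1
((p1 ∨ p1) → ((p1 ∨ p2) → (p1 → (p1 → p2)))): 0.6 ≤ 1, so result = 1
(p1 ∧ ((p1 ∨ p1) → ((p1 ∨ p2) → (p1 → (p1 → p2))))) = min(0.6, 1) = 0.6
((p1 → not p2) ∨ (p1 ∧ ((p1 ∨ p1) → ((p1 ∨ p2) → (p1 → (p1 → p2)))))) = max(0, 0.6) = 0.6
(p2 ∨ ((p1 → not p2) ∨ (p1 ∧ ((p1 ∨ p1) → ((p1 ∨ p2) → (p1 → (p1 → p2))))))) = max(0.87, 0.6) = 0.87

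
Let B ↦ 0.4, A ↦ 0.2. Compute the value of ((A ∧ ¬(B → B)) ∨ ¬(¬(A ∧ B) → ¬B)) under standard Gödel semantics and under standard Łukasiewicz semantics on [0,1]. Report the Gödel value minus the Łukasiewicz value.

-0.20

Gödel evaluation:
  (B → B): 0.4 ≤ 0.4, so result = 1
  ¬(B → B): Gödel ¬ of 1 = 0 (operand ≠ 0)
  (A ∧ ¬(B → B)) = min(0.2, 0) = 0
  (A ∧ B) = min(0.2, 0.4) = 0.2
  ¬(A ∧ B): Gödel ¬ of 0.2 = 0 (operand ≠ 0)
  ¬B: Gödel ¬ of 0.4 = 0 (operand ≠ 0)
  (¬(A ∧ B) → ¬B): 0 ≤ 0, so result = 1
  ¬(¬(A ∧ B) → ¬B): Gödel ¬ of 1 = 0 (operand ≠ 0)
  ((A ∧ ¬(B → B)) ∨ ¬(¬(A ∧ B) → ¬B)) = max(0, 0) = 0
  Gödel value = 0
Łukasiewicz evaluation:
  (B → B): min(1, 1 − 0.4 + 0.4) = 1
  ¬(B → B): Łukasiewicz ¬ gives 1 − 1 = 0
  (A ∧ ¬(B → B)) = min(0.2, 0) = 0
  (A ∧ B) = min(0.2, 0.4) = 0.2
  ¬(A ∧ B): Łukasiewicz ¬ gives 1 − 0.2 = 0.8
  ¬B: Łukasiewicz ¬ gives 1 − 0.4 = 0.6
  (¬(A ∧ B) → ¬B): min(1, 1 − 0.8 + 0.6) = 0.8
  ¬(¬(A ∧ B) → ¬B): Łukasiewicz ¬ gives 1 − 0.8 = 0.2
  ((A ∧ ¬(B → B)) ∨ ¬(¬(A ∧ B) → ¬B)) = max(0, 0.2) = 0.2
  Łukasiewicz value = 0.2
Difference: 0 − 0.2 = -0.20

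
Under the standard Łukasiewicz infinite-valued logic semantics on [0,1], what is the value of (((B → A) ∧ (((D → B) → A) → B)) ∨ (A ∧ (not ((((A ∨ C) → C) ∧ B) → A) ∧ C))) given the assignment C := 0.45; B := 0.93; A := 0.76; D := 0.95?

(B → A): min(1, 1 − 0.93 + 0.76) = 0.83
(D → B): min(1, 1 − 0.95 + 0.93) = 0.98
((D → B) → A): min(1, 1 − 0.98 + 0.76) = 0.78
(((D → B) → A) → B): min(1, 1 − 0.78 + 0.93) = 1
((B → A) ∧ (((D → B) → A) → B)) = min(0.83, 1) = 0.83
(A ∨ C) = max(0.76, 0.45) = 0.76
((A ∨ C) → C): min(1, 1 − 0.76 + 0.45) = 0.69
(((A ∨ C) → C) ∧ B) = min(0.69, 0.93) = 0.69
((((A ∨ C) → C) ∧ B) → A): min(1, 1 − 0.69 + 0.76) = 1
not ((((A ∨ C) → C) ∧ B) → A): Łukasiewicz ¬ gives 1 − 1 = 0
(not ((((A ∨ C) → C) ∧ B) → A) ∧ C) = min(0, 0.45) = 0
(A ∧ (not ((((A ∨ C) → C) ∧ B) → A) ∧ C)) = min(0.76, 0) = 0
(((B → A) ∧ (((D → B) → A) → B)) ∨ (A ∧ (not ((((A ∨ C) → C) ∧ B) → A) ∧ C))) = max(0.83, 0) = 0.83

0.83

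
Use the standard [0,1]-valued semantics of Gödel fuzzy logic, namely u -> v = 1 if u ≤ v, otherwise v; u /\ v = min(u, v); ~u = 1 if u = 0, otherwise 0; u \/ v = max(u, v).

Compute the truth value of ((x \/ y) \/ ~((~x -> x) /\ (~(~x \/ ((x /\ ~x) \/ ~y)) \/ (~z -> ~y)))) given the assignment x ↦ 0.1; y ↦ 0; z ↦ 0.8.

0.10

(x \/ y) = max(0.1, 0) = 0.1
~x: Gödel ¬ of 0.1 = 0 (operand ≠ 0)
(~x -> x): 0 ≤ 0.1, so result = 1
~x: Gödel ¬ of 0.1 = 0 (operand ≠ 0)
~x: Gödel ¬ of 0.1 = 0 (operand ≠ 0)
(x /\ ~x) = min(0.1, 0) = 0
~y: Gödel ¬ of 0 = 1 (operand is 0)
((x /\ ~x) \/ ~y) = max(0, 1) = 1
(~x \/ ((x /\ ~x) \/ ~y)) = max(0, 1) = 1
~(~x \/ ((x /\ ~x) \/ ~y)): Gödel ¬ of 1 = 0 (operand ≠ 0)
~z: Gödel ¬ of 0.8 = 0 (operand ≠ 0)
~y: Gödel ¬ of 0 = 1 (operand is 0)
(~z -> ~y): 0 ≤ 1, so result = 1
(~(~x \/ ((x /\ ~x) \/ ~y)) \/ (~z -> ~y)) = max(0, 1) = 1
((~x -> x) /\ (~(~x \/ ((x /\ ~x) \/ ~y)) \/ (~z -> ~y))) = min(1, 1) = 1
~((~x -> x) /\ (~(~x \/ ((x /\ ~x) \/ ~y)) \/ (~z -> ~y))): Gödel ¬ of 1 = 0 (operand ≠ 0)
((x \/ y) \/ ~((~x -> x) /\ (~(~x \/ ((x /\ ~x) \/ ~y)) \/ (~z -> ~y)))) = max(0.1, 0) = 0.1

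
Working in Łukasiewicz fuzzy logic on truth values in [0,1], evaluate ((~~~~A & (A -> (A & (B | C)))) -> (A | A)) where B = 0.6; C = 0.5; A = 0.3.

~A: Łukasiewicz ¬ gives 1 − 0.3 = 0.7
~~A: Łukasiewicz ¬ gives 1 − 0.7 = 0.3
~~~A: Łukasiewicz ¬ gives 1 − 0.3 = 0.7
~~~~A: Łukasiewicz ¬ gives 1 − 0.7 = 0.3
(B | C) = max(0.6, 0.5) = 0.6
(A & (B | C)) = min(0.3, 0.6) = 0.3
(A -> (A & (B | C))): min(1, 1 − 0.3 + 0.3) = 1
(~~~~A & (A -> (A & (B | C)))) = min(0.3, 1) = 0.3
(A | A) = max(0.3, 0.3) = 0.3
((~~~~A & (A -> (A & (B | C)))) -> (A | A)): min(1, 1 − 0.3 + 0.3) = 1

1.00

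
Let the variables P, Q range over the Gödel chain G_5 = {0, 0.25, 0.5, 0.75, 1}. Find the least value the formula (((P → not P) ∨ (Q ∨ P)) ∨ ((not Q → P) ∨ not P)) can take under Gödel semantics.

0.25

The minimum is attained at P = 0.25, Q = 0:
  not P: Gödel ¬ of 0.25 = 0 (operand ≠ 0)
  (P → not P): 0.25 > 0, so result = 0
  (Q ∨ P) = max(0, 0.25) = 0.25
  ((P → not P) ∨ (Q ∨ P)) = max(0, 0.25) = 0.25
  not Q: Gödel ¬ of 0 = 1 (operand is 0)
  (not Q → P): 1 > 0.25, so result = 0.25
  not P: Gödel ¬ of 0.25 = 0 (operand ≠ 0)
  ((not Q → P) ∨ not P) = max(0.25, 0) = 0.25
  (((P → not P) ∨ (Q ∨ P)) ∨ ((not Q → P) ∨ not P)) = max(0.25, 0.25) = 0.25
Checking all 25 assignments confirms none give a value below 0.25.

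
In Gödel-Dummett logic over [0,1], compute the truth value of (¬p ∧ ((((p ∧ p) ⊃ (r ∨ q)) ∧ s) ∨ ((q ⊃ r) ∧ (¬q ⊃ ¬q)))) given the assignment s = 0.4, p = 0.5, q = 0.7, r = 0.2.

0.00

¬p: Gödel ¬ of 0.5 = 0 (operand ≠ 0)
(p ∧ p) = min(0.5, 0.5) = 0.5
(r ∨ q) = max(0.2, 0.7) = 0.7
((p ∧ p) ⊃ (r ∨ q)): 0.5 ≤ 0.7, so result = 1
(((p ∧ p) ⊃ (r ∨ q)) ∧ s) = min(1, 0.4) = 0.4
(q ⊃ r): 0.7 > 0.2, so result = 0.2
¬q: Gödel ¬ of 0.7 = 0 (operand ≠ 0)
¬q: Gödel ¬ of 0.7 = 0 (operand ≠ 0)
(¬q ⊃ ¬q): 0 ≤ 0, so result = 1
((q ⊃ r) ∧ (¬q ⊃ ¬q)) = min(0.2, 1) = 0.2
((((p ∧ p) ⊃ (r ∨ q)) ∧ s) ∨ ((q ⊃ r) ∧ (¬q ⊃ ¬q))) = max(0.4, 0.2) = 0.4
(¬p ∧ ((((p ∧ p) ⊃ (r ∨ q)) ∧ s) ∨ ((q ⊃ r) ∧ (¬q ⊃ ¬q)))) = min(0, 0.4) = 0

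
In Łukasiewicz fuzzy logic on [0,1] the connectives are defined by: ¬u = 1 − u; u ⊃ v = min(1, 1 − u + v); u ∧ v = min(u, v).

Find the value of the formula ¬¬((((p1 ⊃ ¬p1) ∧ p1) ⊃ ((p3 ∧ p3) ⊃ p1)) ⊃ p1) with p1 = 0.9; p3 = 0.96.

0.90

¬p1: Łukasiewicz ¬ gives 1 − 0.9 = 0.1
(p1 ⊃ ¬p1): min(1, 1 − 0.9 + 0.1) = 0.2
((p1 ⊃ ¬p1) ∧ p1) = min(0.2, 0.9) = 0.2
(p3 ∧ p3) = min(0.96, 0.96) = 0.96
((p3 ∧ p3) ⊃ p1): min(1, 1 − 0.96 + 0.9) = 0.94
(((p1 ⊃ ¬p1) ∧ p1) ⊃ ((p3 ∧ p3) ⊃ p1)): min(1, 1 − 0.2 + 0.94) = 1
((((p1 ⊃ ¬p1) ∧ p1) ⊃ ((p3 ∧ p3) ⊃ p1)) ⊃ p1): min(1, 1 − 1 + 0.9) = 0.9
¬((((p1 ⊃ ¬p1) ∧ p1) ⊃ ((p3 ∧ p3) ⊃ p1)) ⊃ p1): Łukasiewicz ¬ gives 1 − 0.9 = 0.1
¬¬((((p1 ⊃ ¬p1) ∧ p1) ⊃ ((p3 ∧ p3) ⊃ p1)) ⊃ p1): Łukasiewicz ¬ gives 1 − 0.1 = 0.9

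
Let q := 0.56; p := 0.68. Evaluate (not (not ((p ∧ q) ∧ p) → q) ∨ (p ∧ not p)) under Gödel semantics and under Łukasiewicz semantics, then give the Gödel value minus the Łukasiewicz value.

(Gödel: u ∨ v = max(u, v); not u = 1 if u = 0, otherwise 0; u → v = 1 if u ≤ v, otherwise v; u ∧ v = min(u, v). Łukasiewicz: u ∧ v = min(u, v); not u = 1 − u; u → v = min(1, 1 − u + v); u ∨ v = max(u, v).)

-0.32

Gödel evaluation:
  (p ∧ q) = min(0.68, 0.56) = 0.56
  ((p ∧ q) ∧ p) = min(0.56, 0.68) = 0.56
  not ((p ∧ q) ∧ p): Gödel ¬ of 0.56 = 0 (operand ≠ 0)
  (not ((p ∧ q) ∧ p) → q): 0 ≤ 0.56, so result = 1
  not (not ((p ∧ q) ∧ p) → q): Gödel ¬ of 1 = 0 (operand ≠ 0)
  not p: Gödel ¬ of 0.68 = 0 (operand ≠ 0)
  (p ∧ not p) = min(0.68, 0) = 0
  (not (not ((p ∧ q) ∧ p) → q) ∨ (p ∧ not p)) = max(0, 0) = 0
  Gödel value = 0
Łukasiewicz evaluation:
  (p ∧ q) = min(0.68, 0.56) = 0.56
  ((p ∧ q) ∧ p) = min(0.56, 0.68) = 0.56
  not ((p ∧ q) ∧ p): Łukasiewicz ¬ gives 1 − 0.56 = 0.44
  (not ((p ∧ q) ∧ p) → q): min(1, 1 − 0.44 + 0.56) = 1
  not (not ((p ∧ q) ∧ p) → q): Łukasiewicz ¬ gives 1 − 1 = 0
  not p: Łukasiewicz ¬ gives 1 − 0.68 = 0.32
  (p ∧ not p) = min(0.68, 0.32) = 0.32
  (not (not ((p ∧ q) ∧ p) → q) ∨ (p ∧ not p)) = max(0, 0.32) = 0.32
  Łukasiewicz value = 0.32
Difference: 0 − 0.32 = -0.32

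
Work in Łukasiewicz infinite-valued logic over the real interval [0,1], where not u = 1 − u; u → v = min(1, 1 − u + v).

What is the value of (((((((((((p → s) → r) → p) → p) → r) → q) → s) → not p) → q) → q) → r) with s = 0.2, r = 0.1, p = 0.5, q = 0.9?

0.10

(p → s): min(1, 1 − 0.5 + 0.2) = 0.7
((p → s) → r): min(1, 1 − 0.7 + 0.1) = 0.4
(((p → s) → r) → p): min(1, 1 − 0.4 + 0.5) = 1
((((p → s) → r) → p) → p): min(1, 1 − 1 + 0.5) = 0.5
(((((p → s) → r) → p) → p) → r): min(1, 1 − 0.5 + 0.1) = 0.6
((((((p → s) → r) → p) → p) → r) → q): min(1, 1 − 0.6 + 0.9) = 1
(((((((p → s) → r) → p) → p) → r) → q) → s): min(1, 1 − 1 + 0.2) = 0.2
not p: Łukasiewicz ¬ gives 1 − 0.5 = 0.5
((((((((p → s) → r) → p) → p) → r) → q) → s) → not p): min(1, 1 − 0.2 + 0.5) = 1
(((((((((p → s) → r) → p) → p) → r) → q) → s) → not p) → q): min(1, 1 − 1 + 0.9) = 0.9
((((((((((p → s) → r) → p) → p) → r) → q) → s) → not p) → q) → q): min(1, 1 − 0.9 + 0.9) = 1
(((((((((((p → s) → r) → p) → p) → r) → q) → s) → not p) → q) → q) → r): min(1, 1 − 1 + 0.1) = 0.1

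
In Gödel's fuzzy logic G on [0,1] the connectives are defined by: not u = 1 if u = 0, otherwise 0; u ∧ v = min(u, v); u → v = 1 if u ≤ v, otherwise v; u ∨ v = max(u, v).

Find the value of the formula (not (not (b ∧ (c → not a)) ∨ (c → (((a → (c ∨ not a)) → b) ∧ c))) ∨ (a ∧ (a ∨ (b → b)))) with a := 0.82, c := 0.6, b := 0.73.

0.82

not a: Gödel ¬ of 0.82 = 0 (operand ≠ 0)
(c → not a): 0.6 > 0, so result = 0
(b ∧ (c → not a)) = min(0.73, 0) = 0
not (b ∧ (c → not a)): Gödel ¬ of 0 = 1 (operand is 0)
not a: Gödel ¬ of 0.82 = 0 (operand ≠ 0)
(c ∨ not a) = max(0.6, 0) = 0.6
(a → (c ∨ not a)): 0.82 > 0.6, so result = 0.6
((a → (c ∨ not a)) → b): 0.6 ≤ 0.73, so result = 1
(((a → (c ∨ not a)) → b) ∧ c) = min(1, 0.6) = 0.6
(c → (((a → (c ∨ not a)) → b) ∧ c)): 0.6 ≤ 0.6, so result = 1
(not (b ∧ (c → not a)) ∨ (c → (((a → (c ∨ not a)) → b) ∧ c))) = max(1, 1) = 1
not (not (b ∧ (c → not a)) ∨ (c → (((a → (c ∨ not a)) → b) ∧ c))): Gödel ¬ of 1 = 0 (operand ≠ 0)
(b → b): 0.73 ≤ 0.73, so result = 1
(a ∨ (b → b)) = max(0.82, 1) = 1
(a ∧ (a ∨ (b → b))) = min(0.82, 1) = 0.82
(not (not (b ∧ (c → not a)) ∨ (c → (((a → (c ∨ not a)) → b) ∧ c))) ∨ (a ∧ (a ∨ (b → b)))) = max(0, 0.82) = 0.82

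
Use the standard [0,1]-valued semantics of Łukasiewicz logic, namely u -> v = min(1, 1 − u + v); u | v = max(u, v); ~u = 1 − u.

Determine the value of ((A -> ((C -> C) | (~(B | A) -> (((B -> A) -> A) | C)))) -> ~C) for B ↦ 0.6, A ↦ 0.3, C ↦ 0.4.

0.60

(C -> C): min(1, 1 − 0.4 + 0.4) = 1
(B | A) = max(0.6, 0.3) = 0.6
~(B | A): Łukasiewicz ¬ gives 1 − 0.6 = 0.4
(B -> A): min(1, 1 − 0.6 + 0.3) = 0.7
((B -> A) -> A): min(1, 1 − 0.7 + 0.3) = 0.6
(((B -> A) -> A) | C) = max(0.6, 0.4) = 0.6
(~(B | A) -> (((B -> A) -> A) | C)): min(1, 1 − 0.4 + 0.6) = 1
((C -> C) | (~(B | A) -> (((B -> A) -> A) | C))) = max(1, 1) = 1
(A -> ((C -> C) | (~(B | A) -> (((B -> A) -> A) | C)))): min(1, 1 − 0.3 + 1) = 1
~C: Łukasiewicz ¬ gives 1 − 0.4 = 0.6
((A -> ((C -> C) | (~(B | A) -> (((B -> A) -> A) | C)))) -> ~C): min(1, 1 − 1 + 0.6) = 0.6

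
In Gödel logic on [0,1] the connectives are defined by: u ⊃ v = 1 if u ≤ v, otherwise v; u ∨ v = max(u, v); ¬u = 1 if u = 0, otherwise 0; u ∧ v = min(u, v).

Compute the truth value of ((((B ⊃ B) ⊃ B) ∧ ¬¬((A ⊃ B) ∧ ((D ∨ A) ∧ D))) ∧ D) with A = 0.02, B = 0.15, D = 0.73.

0.15

(B ⊃ B): 0.15 ≤ 0.15, so result = 1
((B ⊃ B) ⊃ B): 1 > 0.15, so result = 0.15
(A ⊃ B): 0.02 ≤ 0.15, so result = 1
(D ∨ A) = max(0.73, 0.02) = 0.73
((D ∨ A) ∧ D) = min(0.73, 0.73) = 0.73
((A ⊃ B) ∧ ((D ∨ A) ∧ D)) = min(1, 0.73) = 0.73
¬((A ⊃ B) ∧ ((D ∨ A) ∧ D)): Gödel ¬ of 0.73 = 0 (operand ≠ 0)
¬¬((A ⊃ B) ∧ ((D ∨ A) ∧ D)): Gödel ¬ of 0 = 1 (operand is 0)
(((B ⊃ B) ⊃ B) ∧ ¬¬((A ⊃ B) ∧ ((D ∨ A) ∧ D))) = min(0.15, 1) = 0.15
((((B ⊃ B) ⊃ B) ∧ ¬¬((A ⊃ B) ∧ ((D ∨ A) ∧ D))) ∧ D) = min(0.15, 0.73) = 0.15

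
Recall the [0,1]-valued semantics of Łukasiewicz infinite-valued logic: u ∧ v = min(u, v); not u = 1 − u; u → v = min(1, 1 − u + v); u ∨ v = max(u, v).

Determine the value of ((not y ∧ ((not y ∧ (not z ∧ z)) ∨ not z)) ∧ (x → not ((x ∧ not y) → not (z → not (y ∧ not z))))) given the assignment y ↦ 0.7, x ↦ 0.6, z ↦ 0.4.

0.30

not y: Łukasiewicz ¬ gives 1 − 0.7 = 0.3
not y: Łukasiewicz ¬ gives 1 − 0.7 = 0.3
not z: Łukasiewicz ¬ gives 1 − 0.4 = 0.6
(not z ∧ z) = min(0.6, 0.4) = 0.4
(not y ∧ (not z ∧ z)) = min(0.3, 0.4) = 0.3
not z: Łukasiewicz ¬ gives 1 − 0.4 = 0.6
((not y ∧ (not z ∧ z)) ∨ not z) = max(0.3, 0.6) = 0.6
(not y ∧ ((not y ∧ (not z ∧ z)) ∨ not z)) = min(0.3, 0.6) = 0.3
not y: Łukasiewicz ¬ gives 1 − 0.7 = 0.3
(x ∧ not y) = min(0.6, 0.3) = 0.3
not z: Łukasiewicz ¬ gives 1 − 0.4 = 0.6
(y ∧ not z) = min(0.7, 0.6) = 0.6
not (y ∧ not z): Łukasiewicz ¬ gives 1 − 0.6 = 0.4
(z → not (y ∧ not z)): min(1, 1 − 0.4 + 0.4) = 1
not (z → not (y ∧ not z)): Łukasiewicz ¬ gives 1 − 1 = 0
((x ∧ not y) → not (z → not (y ∧ not z))): min(1, 1 − 0.3 + 0) = 0.7
not ((x ∧ not y) → not (z → not (y ∧ not z))): Łukasiewicz ¬ gives 1 − 0.7 = 0.3
(x → not ((x ∧ not y) → not (z → not (y ∧ not z)))): min(1, 1 − 0.6 + 0.3) = 0.7
((not y ∧ ((not y ∧ (not z ∧ z)) ∨ not z)) ∧ (x → not ((x ∧ not y) → not (z → not (y ∧ not z))))) = min(0.3, 0.7) = 0.3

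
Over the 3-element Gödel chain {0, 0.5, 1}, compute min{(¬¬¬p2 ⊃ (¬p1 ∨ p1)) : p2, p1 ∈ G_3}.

The minimum is attained at p2 = 0, p1 = 0.5:
  ¬p2: Gödel ¬ of 0 = 1 (operand is 0)
  ¬¬p2: Gödel ¬ of 1 = 0 (operand ≠ 0)
  ¬¬¬p2: Gödel ¬ of 0 = 1 (operand is 0)
  ¬p1: Gödel ¬ of 0.5 = 0 (operand ≠ 0)
  (¬p1 ∨ p1) = max(0, 0.5) = 0.5
  (¬¬¬p2 ⊃ (¬p1 ∨ p1)): 1 > 0.5, so result = 0.5
Checking all 9 assignments confirms none give a value below 0.50.

0.50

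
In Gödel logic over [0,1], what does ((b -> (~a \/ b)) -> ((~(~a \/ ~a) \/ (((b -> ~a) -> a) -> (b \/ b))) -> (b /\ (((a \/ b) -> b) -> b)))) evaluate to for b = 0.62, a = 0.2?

0.62

~a: Gödel ¬ of 0.2 = 0 (operand ≠ 0)
(~a \/ b) = max(0, 0.62) = 0.62
(b -> (~a \/ b)): 0.62 ≤ 0.62, so result = 1
~a: Gödel ¬ of 0.2 = 0 (operand ≠ 0)
~a: Gödel ¬ of 0.2 = 0 (operand ≠ 0)
(~a \/ ~a) = max(0, 0) = 0
~(~a \/ ~a): Gödel ¬ of 0 = 1 (operand is 0)
~a: Gödel ¬ of 0.2 = 0 (operand ≠ 0)
(b -> ~a): 0.62 > 0, so result = 0
((b -> ~a) -> a): 0 ≤ 0.2, so result = 1
(b \/ b) = max(0.62, 0.62) = 0.62
(((b -> ~a) -> a) -> (b \/ b)): 1 > 0.62, so result = 0.62
(~(~a \/ ~a) \/ (((b -> ~a) -> a) -> (b \/ b))) = max(1, 0.62) = 1
(a \/ b) = max(0.2, 0.62) = 0.62
((a \/ b) -> b): 0.62 ≤ 0.62, so result = 1
(((a \/ b) -> b) -> b): 1 > 0.62, so result = 0.62
(b /\ (((a \/ b) -> b) -> b)) = min(0.62, 0.62) = 0.62
((~(~a \/ ~a) \/ (((b -> ~a) -> a) -> (b \/ b))) -> (b /\ (((a \/ b) -> b) -> b))): 1 > 0.62, so result = 0.62
((b -> (~a \/ b)) -> ((~(~a \/ ~a) \/ (((b -> ~a) -> a) -> (b \/ b))) -> (b /\ (((a \/ b) -> b) -> b)))): 1 > 0.62, so result = 0.62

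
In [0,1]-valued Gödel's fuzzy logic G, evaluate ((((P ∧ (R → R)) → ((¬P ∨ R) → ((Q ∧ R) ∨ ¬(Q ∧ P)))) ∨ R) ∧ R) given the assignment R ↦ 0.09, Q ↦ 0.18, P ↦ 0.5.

0.09

(R → R): 0.09 ≤ 0.09, so result = 1
(P ∧ (R → R)) = min(0.5, 1) = 0.5
¬P: Gödel ¬ of 0.5 = 0 (operand ≠ 0)
(¬P ∨ R) = max(0, 0.09) = 0.09
(Q ∧ R) = min(0.18, 0.09) = 0.09
(Q ∧ P) = min(0.18, 0.5) = 0.18
¬(Q ∧ P): Gödel ¬ of 0.18 = 0 (operand ≠ 0)
((Q ∧ R) ∨ ¬(Q ∧ P)) = max(0.09, 0) = 0.09
((¬P ∨ R) → ((Q ∧ R) ∨ ¬(Q ∧ P))): 0.09 ≤ 0.09, so result = 1
((P ∧ (R → R)) → ((¬P ∨ R) → ((Q ∧ R) ∨ ¬(Q ∧ P)))): 0.5 ≤ 1, so result = 1
(((P ∧ (R → R)) → ((¬P ∨ R) → ((Q ∧ R) ∨ ¬(Q ∧ P)))) ∨ R) = max(1, 0.09) = 1
((((P ∧ (R → R)) → ((¬P ∨ R) → ((Q ∧ R) ∨ ¬(Q ∧ P)))) ∨ R) ∧ R) = min(1, 0.09) = 0.09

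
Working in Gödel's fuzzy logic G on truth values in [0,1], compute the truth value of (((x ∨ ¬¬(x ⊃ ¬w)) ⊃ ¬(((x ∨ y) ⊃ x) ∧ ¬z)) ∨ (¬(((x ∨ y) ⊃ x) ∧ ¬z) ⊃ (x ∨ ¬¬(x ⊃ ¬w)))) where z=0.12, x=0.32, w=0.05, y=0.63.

¬w: Gödel ¬ of 0.05 = 0 (operand ≠ 0)
(x ⊃ ¬w): 0.32 > 0, so result = 0
¬(x ⊃ ¬w): Gödel ¬ of 0 = 1 (operand is 0)
¬¬(x ⊃ ¬w): Gödel ¬ of 1 = 0 (operand ≠ 0)
(x ∨ ¬¬(x ⊃ ¬w)) = max(0.32, 0) = 0.32
(x ∨ y) = max(0.32, 0.63) = 0.63
((x ∨ y) ⊃ x): 0.63 > 0.32, so result = 0.32
¬z: Gödel ¬ of 0.12 = 0 (operand ≠ 0)
(((x ∨ y) ⊃ x) ∧ ¬z) = min(0.32, 0) = 0
¬(((x ∨ y) ⊃ x) ∧ ¬z): Gödel ¬ of 0 = 1 (operand is 0)
((x ∨ ¬¬(x ⊃ ¬w)) ⊃ ¬(((x ∨ y) ⊃ x) ∧ ¬z)): 0.32 ≤ 1, so result = 1
(x ∨ y) = max(0.32, 0.63) = 0.63
((x ∨ y) ⊃ x): 0.63 > 0.32, so result = 0.32
¬z: Gödel ¬ of 0.12 = 0 (operand ≠ 0)
(((x ∨ y) ⊃ x) ∧ ¬z) = min(0.32, 0) = 0
¬(((x ∨ y) ⊃ x) ∧ ¬z): Gödel ¬ of 0 = 1 (operand is 0)
¬w: Gödel ¬ of 0.05 = 0 (operand ≠ 0)
(x ⊃ ¬w): 0.32 > 0, so result = 0
¬(x ⊃ ¬w): Gödel ¬ of 0 = 1 (operand is 0)
¬¬(x ⊃ ¬w): Gödel ¬ of 1 = 0 (operand ≠ 0)
(x ∨ ¬¬(x ⊃ ¬w)) = max(0.32, 0) = 0.32
(¬(((x ∨ y) ⊃ x) ∧ ¬z) ⊃ (x ∨ ¬¬(x ⊃ ¬w))): 1 > 0.32, so result = 0.32
(((x ∨ ¬¬(x ⊃ ¬w)) ⊃ ¬(((x ∨ y) ⊃ x) ∧ ¬z)) ∨ (¬(((x ∨ y) ⊃ x) ∧ ¬z) ⊃ (x ∨ ¬¬(x ⊃ ¬w)))) = max(1, 0.32) = 1

1.00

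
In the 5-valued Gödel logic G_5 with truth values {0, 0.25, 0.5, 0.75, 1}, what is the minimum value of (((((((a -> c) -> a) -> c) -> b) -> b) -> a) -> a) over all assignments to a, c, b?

0.25

The minimum is attained at a = 0.25, c = 0, b = 0:
  (a -> c): 0.25 > 0, so result = 0
  ((a -> c) -> a): 0 ≤ 0.25, so result = 1
  (((a -> c) -> a) -> c): 1 > 0, so result = 0
  ((((a -> c) -> a) -> c) -> b): 0 ≤ 0, so result = 1
  (((((a -> c) -> a) -> c) -> b) -> b): 1 > 0, so result = 0
  ((((((a -> c) -> a) -> c) -> b) -> b) -> a): 0 ≤ 0.25, so result = 1
  (((((((a -> c) -> a) -> c) -> b) -> b) -> a) -> a): 1 > 0.25, so result = 0.25
Checking all 125 assignments confirms none give a value below 0.25.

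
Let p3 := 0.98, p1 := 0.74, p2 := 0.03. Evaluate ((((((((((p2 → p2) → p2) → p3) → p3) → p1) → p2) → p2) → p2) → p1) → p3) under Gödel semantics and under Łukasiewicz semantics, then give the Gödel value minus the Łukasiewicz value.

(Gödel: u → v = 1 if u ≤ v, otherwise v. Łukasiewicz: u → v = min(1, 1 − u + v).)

Gödel evaluation:
  (p2 → p2): 0.03 ≤ 0.03, so result = 1
  ((p2 → p2) → p2): 1 > 0.03, so result = 0.03
  (((p2 → p2) → p2) → p3): 0.03 ≤ 0.98, so result = 1
  ((((p2 → p2) → p2) → p3) → p3): 1 > 0.98, so result = 0.98
  (((((p2 → p2) → p2) → p3) → p3) → p1): 0.98 > 0.74, so result = 0.74
  ((((((p2 → p2) → p2) → p3) → p3) → p1) → p2): 0.74 > 0.03, so result = 0.03
  (((((((p2 → p2) → p2) → p3) → p3) → p1) → p2) → p2): 0.03 ≤ 0.03, so result = 1
  ((((((((p2 → p2) → p2) → p3) → p3) → p1) → p2) → p2) → p2): 1 > 0.03, so result = 0.03
  (((((((((p2 → p2) → p2) → p3) → p3) → p1) → p2) → p2) → p2) → p1): 0.03 ≤ 0.74, so result = 1
  ((((((((((p2 → p2) → p2) → p3) → p3) → p1) → p2) → p2) → p2) → p1) → p3): 1 > 0.98, so result = 0.98
  Gödel value = 0.98
Łukasiewicz evaluation:
  (p2 → p2): min(1, 1 − 0.03 + 0.03) = 1
  ((p2 → p2) → p2): min(1, 1 − 1 + 0.03) = 0.03
  (((p2 → p2) → p2) → p3): min(1, 1 − 0.03 + 0.98) = 1
  ((((p2 → p2) → p2) → p3) → p3): min(1, 1 − 1 + 0.98) = 0.98
  (((((p2 → p2) → p2) → p3) → p3) → p1): min(1, 1 − 0.98 + 0.74) = 0.76
  ((((((p2 → p2) → p2) → p3) → p3) → p1) → p2): min(1, 1 − 0.76 + 0.03) = 0.27
  (((((((p2 → p2) → p2) → p3) → p3) → p1) → p2) → p2): min(1, 1 − 0.27 + 0.03) = 0.76
  ((((((((p2 → p2) → p2) → p3) → p3) → p1) → p2) → p2) → p2): min(1, 1 − 0.76 + 0.03) = 0.27
  (((((((((p2 → p2) → p2) → p3) → p3) → p1) → p2) → p2) → p2) → p1): min(1, 1 − 0.27 + 0.74) = 1
  ((((((((((p2 → p2) → p2) → p3) → p3) → p1) → p2) → p2) → p2) → p1) → p3): min(1, 1 − 1 + 0.98) = 0.98
  Łukasiewicz value = 0.98
Difference: 0.98 − 0.98 = 0.00

0.00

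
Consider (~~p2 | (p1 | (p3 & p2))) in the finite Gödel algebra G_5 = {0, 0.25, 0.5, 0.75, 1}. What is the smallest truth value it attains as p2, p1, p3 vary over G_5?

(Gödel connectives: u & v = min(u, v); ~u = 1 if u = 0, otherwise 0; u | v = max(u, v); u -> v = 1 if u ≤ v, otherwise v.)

0.00

The minimum is attained at p2 = 0, p1 = 0, p3 = 0:
  ~p2: Gödel ¬ of 0 = 1 (operand is 0)
  ~~p2: Gödel ¬ of 1 = 0 (operand ≠ 0)
  (p3 & p2) = min(0, 0) = 0
  (p1 | (p3 & p2)) = max(0, 0) = 0
  (~~p2 | (p1 | (p3 & p2))) = max(0, 0) = 0
Checking all 125 assignments confirms none give a value below 0.00.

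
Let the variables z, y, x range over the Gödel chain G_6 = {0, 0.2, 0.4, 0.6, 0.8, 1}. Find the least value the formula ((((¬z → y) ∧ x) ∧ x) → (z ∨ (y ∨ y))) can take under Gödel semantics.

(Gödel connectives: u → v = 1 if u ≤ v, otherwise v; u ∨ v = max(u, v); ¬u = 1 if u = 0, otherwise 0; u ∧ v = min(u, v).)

0.20

The minimum is attained at z = 0.2, y = 0, x = 0.4:
  ¬z: Gödel ¬ of 0.2 = 0 (operand ≠ 0)
  (¬z → y): 0 ≤ 0, so result = 1
  ((¬z → y) ∧ x) = min(1, 0.4) = 0.4
  (((¬z → y) ∧ x) ∧ x) = min(0.4, 0.4) = 0.4
  (y ∨ y) = max(0, 0) = 0
  (z ∨ (y ∨ y)) = max(0.2, 0) = 0.2
  ((((¬z → y) ∧ x) ∧ x) → (z ∨ (y ∨ y))): 0.4 > 0.2, so result = 0.2
Checking all 216 assignments confirms none give a value below 0.20.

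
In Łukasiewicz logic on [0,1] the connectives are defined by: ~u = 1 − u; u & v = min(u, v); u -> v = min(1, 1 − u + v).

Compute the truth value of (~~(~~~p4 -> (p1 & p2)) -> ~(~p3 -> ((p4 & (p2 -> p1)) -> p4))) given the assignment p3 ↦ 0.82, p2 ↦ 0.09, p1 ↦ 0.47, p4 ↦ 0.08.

~p4: Łukasiewicz ¬ gives 1 − 0.08 = 0.92
~~p4: Łukasiewicz ¬ gives 1 − 0.92 = 0.08
~~~p4: Łukasiewicz ¬ gives 1 − 0.08 = 0.92
(p1 & p2) = min(0.47, 0.09) = 0.09
(~~~p4 -> (p1 & p2)): min(1, 1 − 0.92 + 0.09) = 0.17
~(~~~p4 -> (p1 & p2)): Łukasiewicz ¬ gives 1 − 0.17 = 0.83
~~(~~~p4 -> (p1 & p2)): Łukasiewicz ¬ gives 1 − 0.83 = 0.17
~p3: Łukasiewicz ¬ gives 1 − 0.82 = 0.18
(p2 -> p1): min(1, 1 − 0.09 + 0.47) = 1
(p4 & (p2 -> p1)) = min(0.08, 1) = 0.08
((p4 & (p2 -> p1)) -> p4): min(1, 1 − 0.08 + 0.08) = 1
(~p3 -> ((p4 & (p2 -> p1)) -> p4)): min(1, 1 − 0.18 + 1) = 1
~(~p3 -> ((p4 & (p2 -> p1)) -> p4)): Łukasiewicz ¬ gives 1 − 1 = 0
(~~(~~~p4 -> (p1 & p2)) -> ~(~p3 -> ((p4 & (p2 -> p1)) -> p4))): min(1, 1 − 0.17 + 0) = 0.83

0.83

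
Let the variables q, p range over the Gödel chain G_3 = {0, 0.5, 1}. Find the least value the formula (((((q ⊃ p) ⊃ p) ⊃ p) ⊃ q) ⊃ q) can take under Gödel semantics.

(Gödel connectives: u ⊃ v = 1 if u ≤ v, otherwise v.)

0.50

The minimum is attained at q = 0.5, p = 0:
  (q ⊃ p): 0.5 > 0, so result = 0
  ((q ⊃ p) ⊃ p): 0 ≤ 0, so result = 1
  (((q ⊃ p) ⊃ p) ⊃ p): 1 > 0, so result = 0
  ((((q ⊃ p) ⊃ p) ⊃ p) ⊃ q): 0 ≤ 0.5, so result = 1
  (((((q ⊃ p) ⊃ p) ⊃ p) ⊃ q) ⊃ q): 1 > 0.5, so result = 0.5
Checking all 9 assignments confirms none give a value below 0.50.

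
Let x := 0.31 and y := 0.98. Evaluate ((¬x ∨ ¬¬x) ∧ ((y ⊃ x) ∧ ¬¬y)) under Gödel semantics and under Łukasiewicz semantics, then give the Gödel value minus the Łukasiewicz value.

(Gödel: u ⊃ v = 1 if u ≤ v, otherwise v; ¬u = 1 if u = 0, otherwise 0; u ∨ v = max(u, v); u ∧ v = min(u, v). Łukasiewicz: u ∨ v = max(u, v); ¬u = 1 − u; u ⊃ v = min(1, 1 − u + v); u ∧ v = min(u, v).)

-0.02

Gödel evaluation:
  ¬x: Gödel ¬ of 0.31 = 0 (operand ≠ 0)
  ¬x: Gödel ¬ of 0.31 = 0 (operand ≠ 0)
  ¬¬x: Gödel ¬ of 0 = 1 (operand is 0)
  (¬x ∨ ¬¬x) = max(0, 1) = 1
  (y ⊃ x): 0.98 > 0.31, so result = 0.31
  ¬y: Gödel ¬ of 0.98 = 0 (operand ≠ 0)
  ¬¬y: Gödel ¬ of 0 = 1 (operand is 0)
  ((y ⊃ x) ∧ ¬¬y) = min(0.31, 1) = 0.31
  ((¬x ∨ ¬¬x) ∧ ((y ⊃ x) ∧ ¬¬y)) = min(1, 0.31) = 0.31
  Gödel value = 0.31
Łukasiewicz evaluation:
  ¬x: Łukasiewicz ¬ gives 1 − 0.31 = 0.69
  ¬x: Łukasiewicz ¬ gives 1 − 0.31 = 0.69
  ¬¬x: Łukasiewicz ¬ gives 1 − 0.69 = 0.31
  (¬x ∨ ¬¬x) = max(0.69, 0.31) = 0.69
  (y ⊃ x): min(1, 1 − 0.98 + 0.31) = 0.33
  ¬y: Łukasiewicz ¬ gives 1 − 0.98 = 0.02
  ¬¬y: Łukasiewicz ¬ gives 1 − 0.02 = 0.98
  ((y ⊃ x) ∧ ¬¬y) = min(0.33, 0.98) = 0.33
  ((¬x ∨ ¬¬x) ∧ ((y ⊃ x) ∧ ¬¬y)) = min(0.69, 0.33) = 0.33
  Łukasiewicz value = 0.33
Difference: 0.31 − 0.33 = -0.02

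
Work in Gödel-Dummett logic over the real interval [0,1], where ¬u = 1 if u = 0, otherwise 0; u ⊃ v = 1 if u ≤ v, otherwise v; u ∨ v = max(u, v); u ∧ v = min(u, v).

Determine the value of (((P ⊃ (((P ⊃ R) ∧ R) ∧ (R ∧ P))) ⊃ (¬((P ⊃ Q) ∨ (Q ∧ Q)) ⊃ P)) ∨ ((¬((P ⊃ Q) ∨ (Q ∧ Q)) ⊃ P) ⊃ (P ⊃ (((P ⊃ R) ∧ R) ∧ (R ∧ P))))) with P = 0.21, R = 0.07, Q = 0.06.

1.00

(P ⊃ R): 0.21 > 0.07, so result = 0.07
((P ⊃ R) ∧ R) = min(0.07, 0.07) = 0.07
(R ∧ P) = min(0.07, 0.21) = 0.07
(((P ⊃ R) ∧ R) ∧ (R ∧ P)) = min(0.07, 0.07) = 0.07
(P ⊃ (((P ⊃ R) ∧ R) ∧ (R ∧ P))): 0.21 > 0.07, so result = 0.07
(P ⊃ Q): 0.21 > 0.06, so result = 0.06
(Q ∧ Q) = min(0.06, 0.06) = 0.06
((P ⊃ Q) ∨ (Q ∧ Q)) = max(0.06, 0.06) = 0.06
¬((P ⊃ Q) ∨ (Q ∧ Q)): Gödel ¬ of 0.06 = 0 (operand ≠ 0)
(¬((P ⊃ Q) ∨ (Q ∧ Q)) ⊃ P): 0 ≤ 0.21, so result = 1
((P ⊃ (((P ⊃ R) ∧ R) ∧ (R ∧ P))) ⊃ (¬((P ⊃ Q) ∨ (Q ∧ Q)) ⊃ P)): 0.07 ≤ 1, so result = 1
(P ⊃ Q): 0.21 > 0.06, so result = 0.06
(Q ∧ Q) = min(0.06, 0.06) = 0.06
((P ⊃ Q) ∨ (Q ∧ Q)) = max(0.06, 0.06) = 0.06
¬((P ⊃ Q) ∨ (Q ∧ Q)): Gödel ¬ of 0.06 = 0 (operand ≠ 0)
(¬((P ⊃ Q) ∨ (Q ∧ Q)) ⊃ P): 0 ≤ 0.21, so result = 1
(P ⊃ R): 0.21 > 0.07, so result = 0.07
((P ⊃ R) ∧ R) = min(0.07, 0.07) = 0.07
(R ∧ P) = min(0.07, 0.21) = 0.07
(((P ⊃ R) ∧ R) ∧ (R ∧ P)) = min(0.07, 0.07) = 0.07
(P ⊃ (((P ⊃ R) ∧ R) ∧ (R ∧ P))): 0.21 > 0.07, so result = 0.07
((¬((P ⊃ Q) ∨ (Q ∧ Q)) ⊃ P) ⊃ (P ⊃ (((P ⊃ R) ∧ R) ∧ (R ∧ P)))): 1 > 0.07, so result = 0.07
(((P ⊃ (((P ⊃ R) ∧ R) ∧ (R ∧ P))) ⊃ (¬((P ⊃ Q) ∨ (Q ∧ Q)) ⊃ P)) ∨ ((¬((P ⊃ Q) ∨ (Q ∧ Q)) ⊃ P) ⊃ (P ⊃ (((P ⊃ R) ∧ R) ∧ (R ∧ P))))) = max(1, 0.07) = 1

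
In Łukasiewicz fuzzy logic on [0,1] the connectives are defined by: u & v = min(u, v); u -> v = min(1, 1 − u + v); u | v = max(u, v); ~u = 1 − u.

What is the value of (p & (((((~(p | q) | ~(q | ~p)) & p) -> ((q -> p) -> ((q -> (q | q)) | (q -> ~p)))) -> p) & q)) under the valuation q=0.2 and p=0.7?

(p | q) = max(0.7, 0.2) = 0.7
~(p | q): Łukasiewicz ¬ gives 1 − 0.7 = 0.3
~p: Łukasiewicz ¬ gives 1 − 0.7 = 0.3
(q | ~p) = max(0.2, 0.3) = 0.3
~(q | ~p): Łukasiewicz ¬ gives 1 − 0.3 = 0.7
(~(p | q) | ~(q | ~p)) = max(0.3, 0.7) = 0.7
((~(p | q) | ~(q | ~p)) & p) = min(0.7, 0.7) = 0.7
(q -> p): min(1, 1 − 0.2 + 0.7) = 1
(q | q) = max(0.2, 0.2) = 0.2
(q -> (q | q)): min(1, 1 − 0.2 + 0.2) = 1
~p: Łukasiewicz ¬ gives 1 − 0.7 = 0.3
(q -> ~p): min(1, 1 − 0.2 + 0.3) = 1
((q -> (q | q)) | (q -> ~p)) = max(1, 1) = 1
((q -> p) -> ((q -> (q | q)) | (q -> ~p))): min(1, 1 − 1 + 1) = 1
(((~(p | q) | ~(q | ~p)) & p) -> ((q -> p) -> ((q -> (q | q)) | (q -> ~p)))): min(1, 1 − 0.7 + 1) = 1
((((~(p | q) | ~(q | ~p)) & p) -> ((q -> p) -> ((q -> (q | q)) | (q -> ~p)))) -> p): min(1, 1 − 1 + 0.7) = 0.7
(((((~(p | q) | ~(q | ~p)) & p) -> ((q -> p) -> ((q -> (q | q)) | (q -> ~p)))) -> p) & q) = min(0.7, 0.2) = 0.2
(p & (((((~(p | q) | ~(q | ~p)) & p) -> ((q -> p) -> ((q -> (q | q)) | (q -> ~p)))) -> p) & q)) = min(0.7, 0.2) = 0.2

0.20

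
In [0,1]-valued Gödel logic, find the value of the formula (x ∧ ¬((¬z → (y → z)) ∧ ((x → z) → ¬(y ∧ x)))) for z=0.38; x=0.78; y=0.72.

¬z: Gödel ¬ of 0.38 = 0 (operand ≠ 0)
(y → z): 0.72 > 0.38, so result = 0.38
(¬z → (y → z)): 0 ≤ 0.38, so result = 1
(x → z): 0.78 > 0.38, so result = 0.38
(y ∧ x) = min(0.72, 0.78) = 0.72
¬(y ∧ x): Gödel ¬ of 0.72 = 0 (operand ≠ 0)
((x → z) → ¬(y ∧ x)): 0.38 > 0, so result = 0
((¬z → (y → z)) ∧ ((x → z) → ¬(y ∧ x))) = min(1, 0) = 0
¬((¬z → (y → z)) ∧ ((x → z) → ¬(y ∧ x))): Gödel ¬ of 0 = 1 (operand is 0)
(x ∧ ¬((¬z → (y → z)) ∧ ((x → z) → ¬(y ∧ x)))) = min(0.78, 1) = 0.78

0.78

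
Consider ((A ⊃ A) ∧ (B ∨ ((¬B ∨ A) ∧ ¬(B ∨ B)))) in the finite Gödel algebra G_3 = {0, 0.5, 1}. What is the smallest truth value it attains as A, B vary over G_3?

The minimum is attained at A = 0, B = 0.5:
  (A ⊃ A): 0 ≤ 0, so result = 1
  ¬B: Gödel ¬ of 0.5 = 0 (operand ≠ 0)
  (¬B ∨ A) = max(0, 0) = 0
  (B ∨ B) = max(0.5, 0.5) = 0.5
  ¬(B ∨ B): Gödel ¬ of 0.5 = 0 (operand ≠ 0)
  ((¬B ∨ A) ∧ ¬(B ∨ B)) = min(0, 0) = 0
  (B ∨ ((¬B ∨ A) ∧ ¬(B ∨ B))) = max(0.5, 0) = 0.5
  ((A ⊃ A) ∧ (B ∨ ((¬B ∨ A) ∧ ¬(B ∨ B)))) = min(1, 0.5) = 0.5
Checking all 9 assignments confirms none give a value below 0.50.

0.50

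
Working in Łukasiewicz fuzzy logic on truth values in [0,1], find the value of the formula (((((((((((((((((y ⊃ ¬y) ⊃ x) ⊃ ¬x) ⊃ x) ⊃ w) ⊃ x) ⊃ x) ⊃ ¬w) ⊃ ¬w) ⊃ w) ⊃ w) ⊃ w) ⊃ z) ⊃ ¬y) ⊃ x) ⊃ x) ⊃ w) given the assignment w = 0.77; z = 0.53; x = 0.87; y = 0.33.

0.77

¬y: Łukasiewicz ¬ gives 1 − 0.33 = 0.67
(y ⊃ ¬y): min(1, 1 − 0.33 + 0.67) = 1
((y ⊃ ¬y) ⊃ x): min(1, 1 − 1 + 0.87) = 0.87
¬x: Łukasiewicz ¬ gives 1 − 0.87 = 0.13
(((y ⊃ ¬y) ⊃ x) ⊃ ¬x): min(1, 1 − 0.87 + 0.13) = 0.26
((((y ⊃ ¬y) ⊃ x) ⊃ ¬x) ⊃ x): min(1, 1 − 0.26 + 0.87) = 1
(((((y ⊃ ¬y) ⊃ x) ⊃ ¬x) ⊃ x) ⊃ w): min(1, 1 − 1 + 0.77) = 0.77
((((((y ⊃ ¬y) ⊃ x) ⊃ ¬x) ⊃ x) ⊃ w) ⊃ x): min(1, 1 − 0.77 + 0.87) = 1
(((((((y ⊃ ¬y) ⊃ x) ⊃ ¬x) ⊃ x) ⊃ w) ⊃ x) ⊃ x): min(1, 1 − 1 + 0.87) = 0.87
¬w: Łukasiewicz ¬ gives 1 − 0.77 = 0.23
((((((((y ⊃ ¬y) ⊃ x) ⊃ ¬x) ⊃ x) ⊃ w) ⊃ x) ⊃ x) ⊃ ¬w): min(1, 1 − 0.87 + 0.23) = 0.36
¬w: Łukasiewicz ¬ gives 1 − 0.77 = 0.23
(((((((((y ⊃ ¬y) ⊃ x) ⊃ ¬x) ⊃ x) ⊃ w) ⊃ x) ⊃ x) ⊃ ¬w) ⊃ ¬w): min(1, 1 − 0.36 + 0.23) = 0.87
((((((((((y ⊃ ¬y) ⊃ x) ⊃ ¬x) ⊃ x) ⊃ w) ⊃ x) ⊃ x) ⊃ ¬w) ⊃ ¬w) ⊃ w): min(1, 1 − 0.87 + 0.77) = 0.9
(((((((((((y ⊃ ¬y) ⊃ x) ⊃ ¬x) ⊃ x) ⊃ w) ⊃ x) ⊃ x) ⊃ ¬w) ⊃ ¬w) ⊃ w) ⊃ w): min(1, 1 − 0.9 + 0.77) = 0.87
((((((((((((y ⊃ ¬y) ⊃ x) ⊃ ¬x) ⊃ x) ⊃ w) ⊃ x) ⊃ x) ⊃ ¬w) ⊃ ¬w) ⊃ w) ⊃ w) ⊃ w): min(1, 1 − 0.87 + 0.77) = 0.9
(((((((((((((y ⊃ ¬y) ⊃ x) ⊃ ¬x) ⊃ x) ⊃ w) ⊃ x) ⊃ x) ⊃ ¬w) ⊃ ¬w) ⊃ w) ⊃ w) ⊃ w) ⊃ z): min(1, 1 − 0.9 + 0.53) = 0.63
¬y: Łukasiewicz ¬ gives 1 − 0.33 = 0.67
((((((((((((((y ⊃ ¬y) ⊃ x) ⊃ ¬x) ⊃ x) ⊃ w) ⊃ x) ⊃ x) ⊃ ¬w) ⊃ ¬w) ⊃ w) ⊃ w) ⊃ w) ⊃ z) ⊃ ¬y): min(1, 1 − 0.63 + 0.67) = 1
(((((((((((((((y ⊃ ¬y) ⊃ x) ⊃ ¬x) ⊃ x) ⊃ w) ⊃ x) ⊃ x) ⊃ ¬w) ⊃ ¬w) ⊃ w) ⊃ w) ⊃ w) ⊃ z) ⊃ ¬y) ⊃ x): min(1, 1 − 1 + 0.87) = 0.87
((((((((((((((((y ⊃ ¬y) ⊃ x) ⊃ ¬x) ⊃ x) ⊃ w) ⊃ x) ⊃ x) ⊃ ¬w) ⊃ ¬w) ⊃ w) ⊃ w) ⊃ w) ⊃ z) ⊃ ¬y) ⊃ x) ⊃ x): min(1, 1 − 0.87 + 0.87) = 1
(((((((((((((((((y ⊃ ¬y) ⊃ x) ⊃ ¬x) ⊃ x) ⊃ w) ⊃ x) ⊃ x) ⊃ ¬w) ⊃ ¬w) ⊃ w) ⊃ w) ⊃ w) ⊃ z) ⊃ ¬y) ⊃ x) ⊃ x) ⊃ w): min(1, 1 − 1 + 0.77) = 0.77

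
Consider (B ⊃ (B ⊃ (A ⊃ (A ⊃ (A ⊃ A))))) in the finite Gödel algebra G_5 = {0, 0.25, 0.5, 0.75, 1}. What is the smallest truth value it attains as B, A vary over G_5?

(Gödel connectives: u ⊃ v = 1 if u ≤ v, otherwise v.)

1.00

Every assignment gives 1. For instance at B = 0, A = 0:
  (A ⊃ A): 0 ≤ 0, so result = 1
  (A ⊃ (A ⊃ A)): 0 ≤ 1, so result = 1
  (A ⊃ (A ⊃ (A ⊃ A))): 0 ≤ 1, so result = 1
  (B ⊃ (A ⊃ (A ⊃ (A ⊃ A)))): 0 ≤ 1, so result = 1
  (B ⊃ (B ⊃ (A ⊃ (A ⊃ (A ⊃ A))))): 0 ≤ 1, so result = 1
All 25 assignments give value 1 — the formula is a G_5-tautology.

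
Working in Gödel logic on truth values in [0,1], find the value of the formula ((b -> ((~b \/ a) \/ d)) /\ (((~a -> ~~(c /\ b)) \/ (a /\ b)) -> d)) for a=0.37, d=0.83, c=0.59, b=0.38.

0.83

~b: Gödel ¬ of 0.38 = 0 (operand ≠ 0)
(~b \/ a) = max(0, 0.37) = 0.37
((~b \/ a) \/ d) = max(0.37, 0.83) = 0.83
(b -> ((~b \/ a) \/ d)): 0.38 ≤ 0.83, so result = 1
~a: Gödel ¬ of 0.37 = 0 (operand ≠ 0)
(c /\ b) = min(0.59, 0.38) = 0.38
~(c /\ b): Gödel ¬ of 0.38 = 0 (operand ≠ 0)
~~(c /\ b): Gödel ¬ of 0 = 1 (operand is 0)
(~a -> ~~(c /\ b)): 0 ≤ 1, so result = 1
(a /\ b) = min(0.37, 0.38) = 0.37
((~a -> ~~(c /\ b)) \/ (a /\ b)) = max(1, 0.37) = 1
(((~a -> ~~(c /\ b)) \/ (a /\ b)) -> d): 1 > 0.83, so result = 0.83
((b -> ((~b \/ a) \/ d)) /\ (((~a -> ~~(c /\ b)) \/ (a /\ b)) -> d)) = min(1, 0.83) = 0.83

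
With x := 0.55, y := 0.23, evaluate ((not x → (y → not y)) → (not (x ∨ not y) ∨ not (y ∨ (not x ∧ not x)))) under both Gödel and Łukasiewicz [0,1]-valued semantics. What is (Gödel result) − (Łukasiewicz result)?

-0.55

Gödel evaluation:
  not x: Gödel ¬ of 0.55 = 0 (operand ≠ 0)
  not y: Gödel ¬ of 0.23 = 0 (operand ≠ 0)
  (y → not y): 0.23 > 0, so result = 0
  (not x → (y → not y)): 0 ≤ 0, so result = 1
  not y: Gödel ¬ of 0.23 = 0 (operand ≠ 0)
  (x ∨ not y) = max(0.55, 0) = 0.55
  not (x ∨ not y): Gödel ¬ of 0.55 = 0 (operand ≠ 0)
  not x: Gödel ¬ of 0.55 = 0 (operand ≠ 0)
  not x: Gödel ¬ of 0.55 = 0 (operand ≠ 0)
  (not x ∧ not x) = min(0, 0) = 0
  (y ∨ (not x ∧ not x)) = max(0.23, 0) = 0.23
  not (y ∨ (not x ∧ not x)): Gödel ¬ of 0.23 = 0 (operand ≠ 0)
  (not (x ∨ not y) ∨ not (y ∨ (not x ∧ not x))) = max(0, 0) = 0
  ((not x → (y → not y)) → (not (x ∨ not y) ∨ not (y ∨ (not x ∧ not x)))): 1 > 0, so result = 0
  Gödel value = 0
Łukasiewicz evaluation:
  not x: Łukasiewicz ¬ gives 1 − 0.55 = 0.45
  not y: Łukasiewicz ¬ gives 1 − 0.23 = 0.77
  (y → not y): min(1, 1 − 0.23 + 0.77) = 1
  (not x → (y → not y)): min(1, 1 − 0.45 + 1) = 1
  not y: Łukasiewicz ¬ gives 1 − 0.23 = 0.77
  (x ∨ not y) = max(0.55, 0.77) = 0.77
  not (x ∨ not y): Łukasiewicz ¬ gives 1 − 0.77 = 0.23
  not x: Łukasiewicz ¬ gives 1 − 0.55 = 0.45
  not x: Łukasiewicz ¬ gives 1 − 0.55 = 0.45
  (not x ∧ not x) = min(0.45, 0.45) = 0.45
  (y ∨ (not x ∧ not x)) = max(0.23, 0.45) = 0.45
  not (y ∨ (not x ∧ not x)): Łukasiewicz ¬ gives 1 − 0.45 = 0.55
  (not (x ∨ not y) ∨ not (y ∨ (not x ∧ not x))) = max(0.23, 0.55) = 0.55
  ((not x → (y → not y)) → (not (x ∨ not y) ∨ not (y ∨ (not x ∧ not x)))): min(1, 1 − 1 + 0.55) = 0.55
  Łukasiewicz value = 0.55
Difference: 0 − 0.55 = -0.55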